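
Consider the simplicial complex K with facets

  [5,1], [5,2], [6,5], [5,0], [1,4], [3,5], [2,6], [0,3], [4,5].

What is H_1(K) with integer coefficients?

H_1 ≅ Z^3.

Order the vertices as 0 < 1 < 2 < 3 < 4 < 5 < 6. Listing each simplex with vertices in this order, K has dimension 1 with simplices:

  0-simplices (7): [0], [1], [2], [3], [4], [5], [6]
  1-simplices (9): [0,3], [0,5], [1,4], [1,5], [2,5], [2,6], [3,5], [4,5], [5,6]

giving chain groups C_0 ≅ Z^7, C_1 ≅ Z^9.

∂_1: C_1 → C_0 maps an edge to its endpoints' difference, ∂[p,q] = q − p. For instance
  ∂[4,5] = [5] − [4].
The 7×9 boundary matrix has rank 6 and Smith normal form diag(1,1,1,1,1,1).

Now H_k = ker ∂_k / im ∂_{k+1}, so:

  H_1: rank ker ∂_1 − rank ∂_2 = (9 − 6) − 0 = 3, and there is no ∂_2, so H_1 ≅ Z^3.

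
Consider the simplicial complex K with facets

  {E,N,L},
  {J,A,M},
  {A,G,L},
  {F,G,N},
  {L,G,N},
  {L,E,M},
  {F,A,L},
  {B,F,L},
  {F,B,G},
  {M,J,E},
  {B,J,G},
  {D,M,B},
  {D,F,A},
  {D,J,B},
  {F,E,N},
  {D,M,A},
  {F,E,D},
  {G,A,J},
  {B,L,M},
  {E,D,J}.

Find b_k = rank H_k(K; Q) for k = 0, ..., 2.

K has 10 vertices, 30 edges, 20 triangles.
rank ∂_0 = 0, rank ∂_1 = 9 ⇒ b_0 = 10 − 0 − 9 = 1; all invariant factors of ∂_1 are 1 so no torsion. So H_0 ≅ Z.
rank ∂_1 = 9, rank ∂_2 = 20 ⇒ b_1 = 30 − 9 − 20 = 1; ∂_2 has invariant factor(s) [2] giving torsion. So H_1 ≅ Z ⊕ Z_2.
rank ∂_2 = 20, rank ∂_3 = 0 ⇒ b_2 = 20 − 20 − 0 = 0. So H_2 ≅ 0.

b_0 = 1, b_1 = 1, b_2 = 0.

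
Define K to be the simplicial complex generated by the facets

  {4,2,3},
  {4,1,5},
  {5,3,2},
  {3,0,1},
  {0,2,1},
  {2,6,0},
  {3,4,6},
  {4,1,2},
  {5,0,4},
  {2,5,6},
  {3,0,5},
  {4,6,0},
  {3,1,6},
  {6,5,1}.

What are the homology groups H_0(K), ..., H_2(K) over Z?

H_0 ≅ Z,  H_1 ≅ Z^2,  H_2 ≅ Z.

We work with the vertex ordering 0 < 1 < 2 < 3 < 4 < 5 < 6. The simplices of K, each written with vertices in increasing order, are:

  0-simplices (7): [0], [1], [2], [3], [4], [5], [6]
  1-simplices (21): [0,1], [0,2], [0,3], [0,4], [0,5], [0,6], [1,2], [1,3], [1,4], [1,5], [1,6], [2,3], [2,4], [2,5], [2,6], [3,4], [3,5], [3,6], [4,5], [4,6], [5,6]
  2-simplices (14): [0,1,2], [0,1,3], [0,2,6], [0,3,5], [0,4,5], [0,4,6], [1,2,4], [1,3,6], [1,4,5], [1,5,6], [2,3,4], [2,3,5], [2,5,6], [3,4,6]

so the chain groups are C_0 ≅ Z^7, C_1 ≅ Z^21, C_2 ≅ Z^14.

∂_1: C_1 → C_0 maps an edge to its endpoints' difference, ∂[p,q] = q − p. For instance
  ∂[0,4] = [4] − [0].
The resulting 7×21 matrix has rank 6, and its Smith normal form has invariant factors (1,1,1,1,1,1).

The boundary map ∂_2: C_2 → C_1 acts by ∂[p,q,r] = [q,r] − [p,r] + [p,q]. For instance
  ∂[3,4,6] = [4,6] − [3,6] + [3,4],
  ∂[1,2,4] = [2,4] − [1,4] + [1,2].
The 21×14 boundary matrix has rank 13 and Smith normal form diag(1,1,1,1,1,1,1,1,1,1,1,1,1).

From H_k ≅ ker(∂_k) / im(∂_{k+1}) we obtain:

  H_0: rank C_0 − rank ∂_1 = 7 − 6 = 1, and the invariant factors of ∂_1 are all 1, so H_0 ≅ Z.
  H_1: rank ker ∂_1 − rank ∂_2 = (21 − 6) − 13 = 2, and the invariant factors of ∂_2 are all 1, so H_1 ≅ Z^2.
  H_2: rank ker ∂_2 − rank ∂_3 = (14 − 13) − 0 = 1, and there is no ∂_3, so H_2 ≅ Z.

(K is a triangulation of the torus T^2.)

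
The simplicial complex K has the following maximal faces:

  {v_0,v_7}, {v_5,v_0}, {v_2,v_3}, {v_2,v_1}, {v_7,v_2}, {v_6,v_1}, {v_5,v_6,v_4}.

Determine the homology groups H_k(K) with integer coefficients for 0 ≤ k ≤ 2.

K has 8 vertices, 9 edges, 1 triangle.
rank ∂_0 = 0, rank ∂_1 = 7 ⇒ b_0 = 8 − 0 − 7 = 1; all invariant factors of ∂_1 are 1 so no torsion. So H_0 = Z.
rank ∂_1 = 7, rank ∂_2 = 1 ⇒ b_1 = 9 − 7 − 1 = 1; all invariant factors of ∂_2 are 1 so no torsion. So H_1 = Z.
rank ∂_2 = 1, rank ∂_3 = 0 ⇒ b_2 = 1 − 1 − 0 = 0. So H_2 = 0.

H_0 = Z,  H_1 = Z,  H_2 = 0.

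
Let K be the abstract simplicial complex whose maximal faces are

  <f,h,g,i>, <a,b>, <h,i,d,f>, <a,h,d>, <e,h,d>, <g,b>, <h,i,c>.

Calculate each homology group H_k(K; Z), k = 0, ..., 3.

H_0 ≅ Z,  H_1 ≅ Z,  H_2 = 0,  H_3 = 0.

Fix the vertex order a < b < c < d < e < f < g < h < i and write every simplex with vertices in increasing order. Then dim K = 3 and the simplices of K are:

  0-simplices (9): a, b, c, d, e, f, g, h, i
  1-simplices (17): ab, ad, ah, bg, ch, ci, de, df, dh, di, eh, fg, fh, fi, gh, gi, hi
  2-simplices (10): adh, chi, deh, dfh, dfi, dhi, fgh, fgi, fhi, ghi
  3-simplices (2): dfhi, fghi

Hence C_0 ≅ Z^9, C_1 ≅ Z^17, C_2 ≅ Z^10, C_3 ≅ Z^2.

The boundary map ∂_1: C_1 → C_0 sends each edge [p,q] (with p < q) to q − p. For instance
  ∂eh = h − e.
As a 9×17 matrix over Z this has rank 8, with invariant factors (1,1,1,1,1,1,1,1).

The boundary map ∂_2: C_2 → C_1 acts by ∂[p,q,r] = [q,r] − [p,r] + [p,q]. For instance
  ∂dfi = fi − di + df,
  ∂chi = hi − ci + ch.
The 17×10 boundary matrix has rank 8 and Smith normal form diag(1,1,1,1,1,1,1,1).

The boundary map ∂_3: C_3 → C_2 sends each 3-simplex σ to the alternating sum Σ_i (−1)^i (σ with its i-th vertex removed). For instance
  ∂dfhi = fhi − dhi + dfi − dfh,
  ∂fghi = ghi − fhi + fgi − fgh.
As a 10×2 matrix over Z this has rank 2, with invariant factors (1,1).

Computing H_k = (kernel of ∂_k) / (image of ∂_{k+1}):

  H_0: rank C_0 − rank ∂_1 = 9 − 8 = 1, and the invariant factors of ∂_1 are all 1, so H_0 = Z.
  H_1: rank ker ∂_1 − rank ∂_2 = (17 − 8) − 8 = 1, and the invariant factors of ∂_2 are all 1, so H_1 = Z.
  H_2: rank ker ∂_2 − rank ∂_3 = (10 − 8) − 2 = 0, and the invariant factors of ∂_3 are all 1, so H_2 = 0.
  H_3: rank ker ∂_3 − rank ∂_4 = (2 − 2) − 0 = 0, and there is no ∂_4, so H_3 = 0.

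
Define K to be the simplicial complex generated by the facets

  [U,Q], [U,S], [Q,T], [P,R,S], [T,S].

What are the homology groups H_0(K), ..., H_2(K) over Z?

H_0 = Z,  H_1 = Z,  H_2 = 0.

Fix the vertex order P < Q < R < S < T < U and write every simplex with vertices in increasing order. Then dim K = 2 and the simplices of K are:

  0-simplices (6): P, Q, R, S, T, U
  1-simplices (7): PR, PS, QT, QU, RS, ST, SU
  2-simplices (1): PRS

Hence C_0 ≅ Z^6, C_1 ≅ Z^7, C_2 ≅ Z^1.

∂_1: C_1 → C_0 sends each edge [p,q] (with p < q) to q − p. For instance
  ∂RS = S − R.
The 6×7 boundary matrix has rank 5 and Smith normal form diag(1,1,1,1,1).

The boundary map ∂_2: C_2 → C_1 maps a triangle to the signed sum of its edges. For instance
  ∂PRS = RS − PS + PR.
As a 7×1 matrix over Z this has rank 1, with invariant factors (1).

Computing H_k = (kernel of ∂_k) / (image of ∂_{k+1}):

  H_0: rank C_0 − rank ∂_1 = 6 − 5 = 1, and the invariant factors of ∂_1 are all 1, so H_0 = Z.
  H_1: rank ker ∂_1 − rank ∂_2 = (7 − 5) − 1 = 1, and the invariant factors of ∂_2 are all 1, so H_1 = Z.
  H_2: rank ker ∂_2 − rank ∂_3 = (1 − 1) − 0 = 0, and there is no ∂_3, so H_2 = 0.

As a check, the Euler characteristic is 6 − 7 + 1 = 0, which agrees with 1 − 1 + 0 = 0.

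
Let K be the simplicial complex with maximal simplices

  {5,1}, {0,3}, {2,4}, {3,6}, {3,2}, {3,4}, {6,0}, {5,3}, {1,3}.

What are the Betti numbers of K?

Take the total order 0 < 1 < 2 < 3 < 4 < 5 < 6 on the vertex set. Then K (dimension 1) consists of the simplices:

  0-simplices (7): [0], [1], [2], [3], [4], [5], [6]
  1-simplices (9): [0,3], [0,6], [1,3], [1,5], [2,3], [2,4], [3,4], [3,5], [3,6]

Hence C_0 ≅ Z^7, C_1 ≅ Z^9.

∂_1: C_1 → C_0 sends each edge [p,q] (with p < q) to q − p.
The 7×9 boundary matrix has rank 6 and Smith normal form diag(1,1,1,1,1,1).

Reading off H_k = ker ∂_k / im ∂_{k+1}:

  H_0: rank C_0 − rank ∂_1 = 7 − 6 = 1, and the invariant factors of ∂_1 are all 1, so H_0 ≅ Z.
  H_1: rank ker ∂_1 − rank ∂_2 = (9 − 6) − 0 = 3, and there is no ∂_2, so H_1 ≅ Z^3.

(K is a triangulation of a wedge of 3 circles.)

Hence the Betti numbers are b_0 = 1, b_1 = 3.

b_0 = 1, b_1 = 3.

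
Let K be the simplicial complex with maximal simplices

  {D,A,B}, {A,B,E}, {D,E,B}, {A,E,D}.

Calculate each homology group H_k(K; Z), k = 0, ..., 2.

H_0 = Z,  H_1 = 0,  H_2 = Z.

Order the vertices as A < B < D < E. Listing each simplex with vertices in this order, K has dimension 2 with simplices:

  0-simplices (4): A, B, D, E
  1-simplices (6): AB, AD, AE, BD, BE, DE
  2-simplices (4): ABD, ABE, ADE, BDE

Hence C_0 ≅ Z^4, C_1 ≅ Z^6, C_2 ≅ Z^4.

Boundary ∂_1: C_1 → C_0 is given by ∂[p,q] = [q] − [p].
The resulting 4×6 matrix has rank 3, and its Smith normal form has invariant factors (1,1,1).

Boundary ∂_2: C_2 → C_1 sends each 2-simplex [p,q,r] to [q,r] − [p,r] + [p,q]. For instance
  ∂ADE = DE − AE + AD,
  ∂BDE = DE − BE + BD.
As a 6×4 matrix over Z this has rank 3, with invariant factors (1,1,1).

Computing H_k = (kernel of ∂_k) / (image of ∂_{k+1}):

  H_0: rank C_0 − rank ∂_1 = 4 − 3 = 1, and the invariant factors of ∂_1 are all 1, so H_0 ≅ Z.
  H_1: rank ker ∂_1 − rank ∂_2 = (6 − 3) − 3 = 0, and the invariant factors of ∂_2 are all 1, so H_1 ≅ 0.
  H_2: rank ker ∂_2 − rank ∂_3 = (4 − 3) − 0 = 1, and there is no ∂_3, so H_2 ≅ Z.

As a check, the Euler characteristic is 4 − 6 + 4 = 2, which agrees with 1 − 0 + 1 = 2.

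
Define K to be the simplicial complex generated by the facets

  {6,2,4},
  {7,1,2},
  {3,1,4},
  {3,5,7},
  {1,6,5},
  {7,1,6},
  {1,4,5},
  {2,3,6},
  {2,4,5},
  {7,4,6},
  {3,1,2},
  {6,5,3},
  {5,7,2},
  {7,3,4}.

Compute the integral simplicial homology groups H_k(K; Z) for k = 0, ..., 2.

H_0 ≅ Z,  H_1 ≅ Z^2,  H_2 ≅ Z.

We work with the vertex ordering 1 < 2 < 3 < 4 < 5 < 6 < 7. The simplices of K, each written with vertices in increasing order, are:

  0-simplices (7): [1], [2], [3], [4], [5], [6], [7]
  1-simplices (21): [1,2], [1,3], [1,4], [1,5], [1,6], [1,7], [2,3], [2,4], [2,5], [2,6], [2,7], [3,4], [3,5], [3,6], [3,7], [4,5], [4,6], [4,7], [5,6], [5,7], [6,7]
  2-simplices (14): [1,2,3], [1,2,7], [1,3,4], [1,4,5], [1,5,6], [1,6,7], [2,3,6], [2,4,5], [2,4,6], [2,5,7], [3,4,7], [3,5,6], [3,5,7], [4,6,7]

giving chain groups C_0 ≅ Z^7, C_1 ≅ Z^21, C_2 ≅ Z^14.

∂_1: C_1 → C_0 maps an edge to its endpoints' difference, ∂[p,q] = q − p. For instance
  ∂[1,4] = [4] − [1].
The resulting 7×21 matrix has rank 6, and its Smith normal form has invariant factors (1,1,1,1,1,1).

The boundary map ∂_2: C_2 → C_1 maps a triangle to the signed sum of its edges. For instance
  ∂[1,2,7] = [2,7] − [1,7] + [1,2],
  ∂[3,5,6] = [5,6] − [3,6] + [3,5].
The 21×14 boundary matrix has rank 13 and Smith normal form diag(1,1,1,1,1,1,1,1,1,1,1,1,1).

Computing H_k = (kernel of ∂_k) / (image of ∂_{k+1}):

  H_0: rank C_0 − rank ∂_1 = 7 − 6 = 1, and the invariant factors of ∂_1 are all 1, so H_0 = Z.
  H_1: rank ker ∂_1 − rank ∂_2 = (21 − 6) − 13 = 2, and the invariant factors of ∂_2 are all 1, so H_1 = Z^2.
  H_2: rank ker ∂_2 − rank ∂_3 = (14 − 13) − 0 = 1, and there is no ∂_3, so H_2 = Z.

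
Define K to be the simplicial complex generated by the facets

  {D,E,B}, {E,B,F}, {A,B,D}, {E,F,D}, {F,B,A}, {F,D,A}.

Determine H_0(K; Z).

Take the total order A < B < D < E < F on the vertex set. Then K (dimension 2) consists of the simplices:

  0-simplices (5): A, B, D, E, F
  1-simplices (9): AB, AD, AF, BD, BE, BF, DE, DF, EF
  2-simplices (6): ABD, ABF, ADF, BDE, BEF, DEF

Hence C_0 ≅ Z^5, C_1 ≅ Z^9, C_2 ≅ Z^6.

∂_1: C_1 → C_0 maps an edge to its endpoints' difference, ∂[p,q] = q − p. For instance
  ∂AD = D − A.
As a 5×9 matrix over Z this has rank 4, with invariant factors (1,1,1,1).

The boundary map ∂_2: C_2 → C_1 sends each 2-simplex [p,q,r] to [q,r] − [p,r] + [p,q]. For instance
  ∂BDE = DE − BE + BD,
  ∂DEF = EF − DF + DE.
This gives a 9×6 integer matrix of rank 5; reducing to Smith normal form yields diagonal entries (1,1,1,1,1).

Now H_k = ker ∂_k / im ∂_{k+1}, so:

  H_0: rank C_0 − rank ∂_1 = 5 − 4 = 1, and the invariant factors of ∂_1 are all 1, so H_0 ≅ Z.

H_0 ≅ Z.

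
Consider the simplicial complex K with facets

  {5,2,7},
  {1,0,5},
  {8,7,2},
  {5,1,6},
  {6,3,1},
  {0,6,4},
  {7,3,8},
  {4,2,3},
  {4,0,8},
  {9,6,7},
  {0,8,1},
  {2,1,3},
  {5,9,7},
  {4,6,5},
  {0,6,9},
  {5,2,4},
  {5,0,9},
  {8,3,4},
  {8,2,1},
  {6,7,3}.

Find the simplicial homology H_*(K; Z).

H_0 = Z,  H_1 = Z ⊕ Z/2,  H_2 = 0.

Order the vertices as 0 < 1 < 2 < 3 < 4 < 5 < 6 < 7 < 8 < 9. Listing each simplex with vertices in this order, K has dimension 2 with simplices:

  0-simplices (10): [0], [1], [2], [3], [4], [5], [6], [7], [8], [9]
  1-simplices (30): (30 of them)
  2-simplices (20): (20 of them)

giving chain groups C_0 ≅ Z^10, C_1 ≅ Z^30, C_2 ≅ Z^20.

The boundary map ∂_1: C_1 → C_0 maps an edge to its endpoints' difference, ∂[p,q] = q − p. For instance
  ∂[1,3] = [3] − [1].
This gives a 10×30 integer matrix of rank 9; reducing to Smith normal form yields diagonal entries (1,1,1,1,1,1,1,1,1).

∂_2: C_2 → C_1 acts by ∂[p,q,r] = [q,r] − [p,r] + [p,q]. For instance
  ∂[2,7,8] = [7,8] − [2,8] + [2,7],
  ∂[1,2,8] = [2,8] − [1,8] + [1,2].
This gives a 30×20 integer matrix of rank 20; reducing to Smith normal form yields diagonal entries (1,1,1,1,1,1,1,1,1,1,1,1,1,1,1,1,1,1,1,2).

Reading off H_k = ker ∂_k / im ∂_{k+1}:

  H_0: rank C_0 − rank ∂_1 = 10 − 9 = 1, and the invariant factors of ∂_1 are all 1, so H_0 ≅ Z.
  H_1: rank ker ∂_1 − rank ∂_2 = (30 − 9) − 20 = 1, and ∂_2 has invariant factor 2 > 1, so H_1 ≅ Z ⊕ Z/2.
  H_2: rank ker ∂_2 − rank ∂_3 = (20 − 20) − 0 = 0, and there is no ∂_3, so H_2 ≅ 0.

As a check, the Euler characteristic is 10 − 30 + 20 = 0, which agrees with 1 − 1 + 0 = 0.
(K is a triangulation of the Klein bottle.)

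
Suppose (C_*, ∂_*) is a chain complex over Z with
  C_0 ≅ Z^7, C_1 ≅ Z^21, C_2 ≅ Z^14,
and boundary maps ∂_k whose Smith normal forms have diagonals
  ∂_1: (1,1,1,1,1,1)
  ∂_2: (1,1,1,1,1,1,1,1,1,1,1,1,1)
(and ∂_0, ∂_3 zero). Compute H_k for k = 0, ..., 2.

H_0: b_0 = 7 − 0 − 6 = 1; torsion from ∂_1 factors > 1: none. So H_0 = Z.
H_1: b_1 = 21 − 6 − 13 = 2; torsion from ∂_2 factors > 1: none. So H_1 = Z^2.
H_2: b_2 = 14 − 13 − 0 = 1; torsion from ∂_3 factors > 1: none. So H_2 = Z.

H_0 = Z,  H_1 = Z^2,  H_2 = Z.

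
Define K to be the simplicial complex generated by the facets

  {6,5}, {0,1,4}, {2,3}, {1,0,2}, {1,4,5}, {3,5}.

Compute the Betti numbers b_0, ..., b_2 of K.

K has 7 vertices, 10 edges, 3 triangles.
rank ∂_0 = 0, rank ∂_1 = 6 ⇒ b_0 = 7 − 0 − 6 = 1; all invariant factors of ∂_1 are 1 so no torsion. So H_0 = Z.
rank ∂_1 = 6, rank ∂_2 = 3 ⇒ b_1 = 10 − 6 − 3 = 1; all invariant factors of ∂_2 are 1 so no torsion. So H_1 = Z.
rank ∂_2 = 3, rank ∂_3 = 0 ⇒ b_2 = 3 − 3 − 0 = 0. So H_2 = 0.

b_0 = 1, b_1 = 1, b_2 = 0.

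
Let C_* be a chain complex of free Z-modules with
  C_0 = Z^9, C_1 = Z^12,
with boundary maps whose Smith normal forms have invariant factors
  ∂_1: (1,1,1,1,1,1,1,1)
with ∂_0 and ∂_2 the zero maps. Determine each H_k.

H_0 ≅ Z,  H_1 ≅ Z^4.

H_0: b_0 = 9 − 0 − 8 = 1; torsion from ∂_1 factors > 1: none. So H_0 ≅ Z.
H_1: b_1 = 12 − 8 − 0 = 4; torsion from ∂_2 factors > 1: none. So H_1 ≅ Z^4.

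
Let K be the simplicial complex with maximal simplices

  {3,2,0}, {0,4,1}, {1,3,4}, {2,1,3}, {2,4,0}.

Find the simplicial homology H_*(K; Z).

K has 5 vertices, 10 edges, 5 triangles.
rank ∂_0 = 0, rank ∂_1 = 4 ⇒ b_0 = 5 − 0 − 4 = 1; all invariant factors of ∂_1 are 1 so no torsion. So H_0 = Z.
rank ∂_1 = 4, rank ∂_2 = 5 ⇒ b_1 = 10 − 4 − 5 = 1; all invariant factors of ∂_2 are 1 so no torsion. So H_1 = Z.
rank ∂_2 = 5, rank ∂_3 = 0 ⇒ b_2 = 5 − 5 − 0 = 0. So H_2 = 0.

H_0 ≅ Z,  H_1 ≅ Z,  H_2 = 0.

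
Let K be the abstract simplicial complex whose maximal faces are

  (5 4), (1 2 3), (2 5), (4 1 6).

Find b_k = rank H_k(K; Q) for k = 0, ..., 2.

b_0 = 1, b_1 = 1, b_2 = 0.

Take the total order 1 < 2 < 3 < 4 < 5 < 6 on the vertex set. Then K (dimension 2) consists of the simplices:

  0-simplices (6): [1], [2], [3], [4], [5], [6]
  1-simplices (8): [1,2], [1,3], [1,4], [1,6], [2,3], [2,5], [4,5], [4,6]
  2-simplices (2): [1,2,3], [1,4,6]

so the chain groups are C_0 ≅ Z^6, C_1 ≅ Z^8, C_2 ≅ Z^2.

Boundary ∂_1: C_1 → C_0 sends each edge [p,q] (with p < q) to q − p. For instance
  ∂[1,3] = [3] − [1].
This gives a 6×8 integer matrix of rank 5; reducing to Smith normal form yields diagonal entries (1,1,1,1,1).

The boundary map ∂_2: C_2 → C_1 sends each 2-simplex [p,q,r] to [q,r] − [p,r] + [p,q]. For instance
  ∂[1,4,6] = [4,6] − [1,6] + [1,4],
  ∂[1,2,3] = [2,3] − [1,3] + [1,2].
The resulting 8×2 matrix has rank 2, and its Smith normal form has invariant factors (1,1).

Now H_k = ker ∂_k / im ∂_{k+1}, so:

  H_0: rank C_0 − rank ∂_1 = 6 − 5 = 1, and the invariant factors of ∂_1 are all 1, so H_0 ≅ Z.
  H_1: rank ker ∂_1 − rank ∂_2 = (8 − 5) − 2 = 1, and the invariant factors of ∂_2 are all 1, so H_1 ≅ Z.
  H_2: rank ker ∂_2 − rank ∂_3 = (2 − 2) − 0 = 0, and there is no ∂_3, so H_2 ≅ 0.

Hence the Betti numbers are b_0 = 1, b_1 = 1, b_2 = 0.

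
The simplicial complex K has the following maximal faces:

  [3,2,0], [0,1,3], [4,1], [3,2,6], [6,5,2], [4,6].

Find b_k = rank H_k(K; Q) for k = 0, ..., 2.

K has 7 vertices, 11 edges, 4 triangles.
rank ∂_0 = 0, rank ∂_1 = 6 ⇒ b_0 = 7 − 0 − 6 = 1; all invariant factors of ∂_1 are 1 so no torsion. So H_0 = Z.
rank ∂_1 = 6, rank ∂_2 = 4 ⇒ b_1 = 11 − 6 − 4 = 1; all invariant factors of ∂_2 are 1 so no torsion. So H_1 = Z.
rank ∂_2 = 4, rank ∂_3 = 0 ⇒ b_2 = 4 − 4 − 0 = 0. So H_2 = 0.

b_0 = 1, b_1 = 1, b_2 = 0.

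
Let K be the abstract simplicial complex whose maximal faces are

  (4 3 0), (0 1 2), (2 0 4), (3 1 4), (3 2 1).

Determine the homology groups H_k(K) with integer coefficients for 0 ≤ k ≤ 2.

We work with the vertex ordering 0 < 1 < 2 < 3 < 4. The simplices of K, each written with vertices in increasing order, are:

  0-simplices (5): [0], [1], [2], [3], [4]
  1-simplices (10): [0,1], [0,2], [0,3], [0,4], [1,2], [1,3], [1,4], [2,3], [2,4], [3,4]
  2-simplices (5): [0,1,2], [0,2,4], [0,3,4], [1,2,3], [1,3,4]

giving chain groups C_0 ≅ Z^5, C_1 ≅ Z^10, C_2 ≅ Z^5.

Boundary ∂_1: C_1 → C_0 sends each edge [p,q] (with p < q) to q − p. For instance
  ∂[2,4] = [4] − [2].
This gives a 5×10 integer matrix of rank 4; reducing to Smith normal form yields diagonal entries (1,1,1,1).

Boundary ∂_2: C_2 → C_1 acts by ∂[p,q,r] = [q,r] − [p,r] + [p,q]. For instance
  ∂[0,1,2] = [1,2] − [0,2] + [0,1],
  ∂[1,3,4] = [3,4] − [1,4] + [1,3].
This gives a 10×5 integer matrix of rank 5; reducing to Smith normal form yields diagonal entries (1,1,1,1,1).

Computing H_k = (kernel of ∂_k) / (image of ∂_{k+1}):

  H_0: rank C_0 − rank ∂_1 = 5 − 4 = 1, and the invariant factors of ∂_1 are all 1, so H_0 = Z.
  H_1: rank ker ∂_1 − rank ∂_2 = (10 − 4) − 5 = 1, and the invariant factors of ∂_2 are all 1, so H_1 = Z.
  H_2: rank ker ∂_2 − rank ∂_3 = (5 − 5) − 0 = 0, and there is no ∂_3, so H_2 = 0.

H_0 = Z,  H_1 = Z,  H_2 = 0.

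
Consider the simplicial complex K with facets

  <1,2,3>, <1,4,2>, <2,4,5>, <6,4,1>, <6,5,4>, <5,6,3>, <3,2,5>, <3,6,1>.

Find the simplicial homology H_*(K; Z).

Take the total order 1 < 2 < 3 < 4 < 5 < 6 on the vertex set. Then K (dimension 2) consists of the simplices:

  0-simplices (6): [1], [2], [3], [4], [5], [6]
  1-simplices (12): [1,2], [1,3], [1,4], [1,6], [2,3], [2,4], [2,5], [3,5], [3,6], [4,5], [4,6], [5,6]
  2-simplices (8): [1,2,3], [1,2,4], [1,3,6], [1,4,6], [2,3,5], [2,4,5], [3,5,6], [4,5,6]

giving chain groups C_0 ≅ Z^6, C_1 ≅ Z^12, C_2 ≅ Z^8.

The boundary map ∂_1: C_1 → C_0 is given by ∂[p,q] = [q] − [p]. For instance
  ∂[1,3] = [3] − [1].
This gives a 6×12 integer matrix of rank 5; reducing to Smith normal form yields diagonal entries (1,1,1,1,1).

Boundary ∂_2: C_2 → C_1 acts by ∂[p,q,r] = [q,r] − [p,r] + [p,q]. For instance
  ∂[1,2,3] = [2,3] − [1,3] + [1,2],
  ∂[2,4,5] = [4,5] − [2,5] + [2,4].
This gives a 12×8 integer matrix of rank 7; reducing to Smith normal form yields diagonal entries (1,1,1,1,1,1,1).

From H_k ≅ ker(∂_k) / im(∂_{k+1}) we obtain:

  H_0: rank C_0 − rank ∂_1 = 6 − 5 = 1, and the invariant factors of ∂_1 are all 1, so H_0 ≅ Z.
  H_1: rank ker ∂_1 − rank ∂_2 = (12 − 5) − 7 = 0, and the invariant factors of ∂_2 are all 1, so H_1 ≅ 0.
  H_2: rank ker ∂_2 − rank ∂_3 = (8 − 7) − 0 = 1, and there is no ∂_3, so H_2 ≅ Z.

H_0 = Z,  H_1 = 0,  H_2 = Z.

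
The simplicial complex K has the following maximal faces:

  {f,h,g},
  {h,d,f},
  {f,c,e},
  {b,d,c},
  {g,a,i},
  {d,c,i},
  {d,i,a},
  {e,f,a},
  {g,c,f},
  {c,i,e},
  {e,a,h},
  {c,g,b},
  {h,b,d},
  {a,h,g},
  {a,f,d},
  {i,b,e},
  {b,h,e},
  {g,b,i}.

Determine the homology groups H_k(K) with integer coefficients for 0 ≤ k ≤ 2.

H_0 ≅ Z,  H_1 ≅ Z ⊕ Z/2,  H_2 = 0.

Fix the vertex order a < b < c < d < e < f < g < h < i and write every simplex with vertices in increasing order. Then dim K = 2 and the simplices of K are:

  0-simplices (9): a, b, c, d, e, f, g, h, i
  1-simplices (27): ad, ae, af, ag, ah, ai, bc, bd, be, bg, bh, bi, cd, ce, cf, cg, ci, df, dh, di, ef, eh, ei, fg, fh, gh, gi
  2-simplices (18): adf, adi, aef, aeh, agh, agi, bcd, bcg, bdh, beh, bei, bgi, cdi, cef, cei, cfg, dfh, fgh

Hence C_0 ≅ Z^9, C_1 ≅ Z^27, C_2 ≅ Z^18.

Boundary ∂_1: C_1 → C_0 sends each edge [p,q] (with p < q) to q − p.
The resulting 9×27 matrix has rank 8, and its Smith normal form has invariant factors (1,1,1,1,1,1,1,1).

Boundary ∂_2: C_2 → C_1 acts by ∂[p,q,r] = [q,r] − [p,r] + [p,q]. For instance
  ∂bei = ei − bi + be,
  ∂adi = di − ai + ad.
The 27×18 boundary matrix has rank 18 and Smith normal form diag(1,1,1,1,1,1,1,1,1,1,1,1,1,1,1,1,1,2).

Reading off H_k = ker ∂_k / im ∂_{k+1}:

  H_0: rank C_0 − rank ∂_1 = 9 − 8 = 1, and the invariant factors of ∂_1 are all 1, so H_0 = Z.
  H_1: rank ker ∂_1 − rank ∂_2 = (27 − 8) − 18 = 1, and ∂_2 has invariant factor 2 > 1, so H_1 = Z ⊕ Z/2.
  H_2: rank ker ∂_2 − rank ∂_3 = (18 − 18) − 0 = 0, and there is no ∂_3, so H_2 = 0.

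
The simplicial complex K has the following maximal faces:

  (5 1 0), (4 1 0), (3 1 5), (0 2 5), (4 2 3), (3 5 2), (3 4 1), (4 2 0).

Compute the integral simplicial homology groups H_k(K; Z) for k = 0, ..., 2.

Take the total order 0 < 1 < 2 < 3 < 4 < 5 on the vertex set. Then K (dimension 2) consists of the simplices:

  0-simplices (6): [0], [1], [2], [3], [4], [5]
  1-simplices (12): [0,1], [0,2], [0,4], [0,5], [1,3], [1,4], [1,5], [2,3], [2,4], [2,5], [3,4], [3,5]
  2-simplices (8): [0,1,4], [0,1,5], [0,2,4], [0,2,5], [1,3,4], [1,3,5], [2,3,4], [2,3,5]

so the chain groups are C_0 ≅ Z^6, C_1 ≅ Z^12, C_2 ≅ Z^8.

∂_1: C_1 → C_0 is given by ∂[p,q] = [q] − [p].
As a 6×12 matrix over Z this has rank 5, with invariant factors (1,1,1,1,1).

The boundary map ∂_2: C_2 → C_1 acts by ∂[p,q,r] = [q,r] − [p,r] + [p,q]. For instance
  ∂[2,3,4] = [3,4] − [2,4] + [2,3],
  ∂[0,1,4] = [1,4] − [0,4] + [0,1].
As a 12×8 matrix over Z this has rank 7, with invariant factors (1,1,1,1,1,1,1).

From H_k ≅ ker(∂_k) / im(∂_{k+1}) we obtain:

  H_0: rank C_0 − rank ∂_1 = 6 − 5 = 1, and the invariant factors of ∂_1 are all 1, so H_0 = Z.
  H_1: rank ker ∂_1 − rank ∂_2 = (12 − 5) − 7 = 0, and the invariant factors of ∂_2 are all 1, so H_1 = 0.
  H_2: rank ker ∂_2 − rank ∂_3 = (8 − 7) − 0 = 1, and there is no ∂_3, so H_2 = Z.

(K is a triangulation of the 2-sphere S^2.)

H_0 = Z,  H_1 = 0,  H_2 = Z.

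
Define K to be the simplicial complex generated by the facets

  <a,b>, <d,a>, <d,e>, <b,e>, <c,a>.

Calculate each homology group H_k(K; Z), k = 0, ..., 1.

Take the total order a < b < c < d < e on the vertex set. Then K (dimension 1) consists of the simplices:

  0-simplices (5): a, b, c, d, e
  1-simplices (5): ab, ac, ad, be, de

so the chain groups are C_0 ≅ Z^5, C_1 ≅ Z^5.

The boundary map ∂_1: C_1 → C_0 maps an edge to its endpoints' difference, ∂[p,q] = q − p. For instance
  ∂de = e − d.
As a 5×5 matrix over Z this has rank 4, with invariant factors (1,1,1,1).

Reading off H_k = ker ∂_k / im ∂_{k+1}:

  H_0: rank C_0 − rank ∂_1 = 5 − 4 = 1, and the invariant factors of ∂_1 are all 1, so H_0 = Z.
  H_1: rank ker ∂_1 − rank ∂_2 = (5 − 4) − 0 = 1, and there is no ∂_2, so H_1 = Z.

As a check, the Euler characteristic is 5 − 5 = 0, which agrees with 1 − 1 = 0.

H_0 ≅ Z,  H_1 ≅ Z.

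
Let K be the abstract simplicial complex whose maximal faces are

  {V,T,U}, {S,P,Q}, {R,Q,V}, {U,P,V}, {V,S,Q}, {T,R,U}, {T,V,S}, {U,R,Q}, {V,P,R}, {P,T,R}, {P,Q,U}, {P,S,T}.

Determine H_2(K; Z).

K has 7 vertices, 18 edges, 12 triangles.
rank ∂_2 = 12, rank ∂_3 = 0 ⇒ b_2 = 12 − 12 − 0 = 0. So H_2 = 0.

H_2 ≅ 0.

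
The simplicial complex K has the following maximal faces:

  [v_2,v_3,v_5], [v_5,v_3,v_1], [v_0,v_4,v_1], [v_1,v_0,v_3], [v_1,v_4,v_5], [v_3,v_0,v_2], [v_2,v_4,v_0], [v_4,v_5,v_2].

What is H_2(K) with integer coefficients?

Order the vertices as v_0 < v_1 < v_2 < v_3 < v_4 < v_5. Listing each simplex with vertices in this order, K has dimension 2 with simplices:

  0-simplices (6): [v_0], [v_1], [v_2], [v_3], [v_4], [v_5]
  1-simplices (12): [v_0,v_1], [v_0,v_2], [v_0,v_3], [v_0,v_4], [v_1,v_3], [v_1,v_4], [v_1,v_5], [v_2,v_3], [v_2,v_4], [v_2,v_5], [v_3,v_5], [v_4,v_5]
  2-simplices (8): [v_0,v_1,v_3], [v_0,v_1,v_4], [v_0,v_2,v_3], [v_0,v_2,v_4], [v_1,v_3,v_5], [v_1,v_4,v_5], [v_2,v_3,v_5], [v_2,v_4,v_5]

Hence C_0 ≅ Z^6, C_1 ≅ Z^12, C_2 ≅ Z^8.

Boundary ∂_1: C_1 → C_0 is given by ∂[p,q] = [q] − [p]. For instance
  ∂[v_1,v_3] = [v_3] − [v_1].
The resulting 6×12 matrix has rank 5, and its Smith normal form has invariant factors (1,1,1,1,1).

The boundary map ∂_2: C_2 → C_1 maps a triangle to the signed sum of its edges. For instance
  ∂[v_0,v_1,v_4] = [v_1,v_4] − [v_0,v_4] + [v_0,v_1],
  ∂[v_1,v_4,v_5] = [v_4,v_5] − [v_1,v_5] + [v_1,v_4].
This gives a 12×8 integer matrix of rank 7; reducing to Smith normal form yields diagonal entries (1,1,1,1,1,1,1).

Computing H_k = (kernel of ∂_k) / (image of ∂_{k+1}):

  H_2: rank ker ∂_2 − rank ∂_3 = (8 − 7) − 0 = 1, and there is no ∂_3, so H_2 = Z.

H_2 ≅ Z.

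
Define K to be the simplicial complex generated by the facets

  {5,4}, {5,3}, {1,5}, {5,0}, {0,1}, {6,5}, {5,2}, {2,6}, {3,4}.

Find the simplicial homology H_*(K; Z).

We work with the vertex ordering 0 < 1 < 2 < 3 < 4 < 5 < 6. The simplices of K, each written with vertices in increasing order, are:

  0-simplices (7): [0], [1], [2], [3], [4], [5], [6]
  1-simplices (9): [0,1], [0,5], [1,5], [2,5], [2,6], [3,4], [3,5], [4,5], [5,6]

giving chain groups C_0 ≅ Z^7, C_1 ≅ Z^9.

Boundary ∂_1: C_1 → C_0 sends each edge [p,q] (with p < q) to q − p.
This gives a 7×9 integer matrix of rank 6; reducing to Smith normal form yields diagonal entries (1,1,1,1,1,1).

Reading off H_k = ker ∂_k / im ∂_{k+1}:

  H_0: rank C_0 − rank ∂_1 = 7 − 6 = 1, and the invariant factors of ∂_1 are all 1, so H_0 ≅ Z.
  H_1: rank ker ∂_1 − rank ∂_2 = (9 − 6) − 0 = 3, and there is no ∂_2, so H_1 ≅ Z^3.

(K is a triangulation of a wedge of 3 circles.)

H_0 = Z,  H_1 = Z^3.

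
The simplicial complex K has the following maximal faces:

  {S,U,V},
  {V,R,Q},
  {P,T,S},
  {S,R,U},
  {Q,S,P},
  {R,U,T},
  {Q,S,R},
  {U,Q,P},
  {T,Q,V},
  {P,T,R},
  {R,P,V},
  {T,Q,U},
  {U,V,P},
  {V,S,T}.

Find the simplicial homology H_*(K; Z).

H_0 ≅ Z,  H_1 ≅ Z^2,  H_2 ≅ Z.

K has 7 vertices, 21 edges, 14 triangles.
rank ∂_0 = 0, rank ∂_1 = 6 ⇒ b_0 = 7 − 0 − 6 = 1; all invariant factors of ∂_1 are 1 so no torsion. So H_0 ≅ Z.
rank ∂_1 = 6, rank ∂_2 = 13 ⇒ b_1 = 21 − 6 − 13 = 2; all invariant factors of ∂_2 are 1 so no torsion. So H_1 ≅ Z^2.
rank ∂_2 = 13, rank ∂_3 = 0 ⇒ b_2 = 14 − 13 − 0 = 1. So H_2 ≅ Z.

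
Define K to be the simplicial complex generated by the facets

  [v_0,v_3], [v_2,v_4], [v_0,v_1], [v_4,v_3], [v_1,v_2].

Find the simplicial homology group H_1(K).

H_1 ≅ Z.

Fix the vertex order v_0 < v_1 < v_2 < v_3 < v_4 and write every simplex with vertices in increasing order. Then dim K = 1 and the simplices of K are:

  0-simplices (5): [v_0], [v_1], [v_2], [v_3], [v_4]
  1-simplices (5): [v_0,v_1], [v_0,v_3], [v_1,v_2], [v_2,v_4], [v_3,v_4]

Hence C_0 ≅ Z^5, C_1 ≅ Z^5.

Boundary ∂_1: C_1 → C_0 maps an edge to its endpoints' difference, ∂[p,q] = q − p. For instance
  ∂[v_1,v_2] = [v_2] − [v_1].
The 5×5 boundary matrix has rank 4 and Smith normal form diag(1,1,1,1).

Now H_k = ker ∂_k / im ∂_{k+1}, so:

  H_1: rank ker ∂_1 − rank ∂_2 = (5 − 4) − 0 = 1, and there is no ∂_2, so H_1 = Z.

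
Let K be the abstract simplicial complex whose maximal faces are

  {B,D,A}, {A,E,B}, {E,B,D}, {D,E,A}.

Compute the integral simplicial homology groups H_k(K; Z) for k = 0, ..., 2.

We work with the vertex ordering A < B < D < E. The simplices of K, each written with vertices in increasing order, are:

  0-simplices (4): A, B, D, E
  1-simplices (6): AB, AD, AE, BD, BE, DE
  2-simplices (4): ABD, ABE, ADE, BDE

giving chain groups C_0 ≅ Z^4, C_1 ≅ Z^6, C_2 ≅ Z^4.

∂_1: C_1 → C_0 maps an edge to its endpoints' difference, ∂[p,q] = q − p. For instance
  ∂BD = D − B.
As a 4×6 matrix over Z this has rank 3, with invariant factors (1,1,1).

∂_2: C_2 → C_1 acts by ∂[p,q,r] = [q,r] − [p,r] + [p,q]. For instance
  ∂ABD = BD − AD + AB,
  ∂BDE = DE − BE + BD.
This gives a 6×4 integer matrix of rank 3; reducing to Smith normal form yields diagonal entries (1,1,1).

From H_k ≅ ker(∂_k) / im(∂_{k+1}) we obtain:

  H_0: rank C_0 − rank ∂_1 = 4 − 3 = 1, and the invariant factors of ∂_1 are all 1, so H_0 = Z.
  H_1: rank ker ∂_1 − rank ∂_2 = (6 − 3) − 3 = 0, and the invariant factors of ∂_2 are all 1, so H_1 = 0.
  H_2: rank ker ∂_2 − rank ∂_3 = (4 − 3) − 0 = 1, and there is no ∂_3, so H_2 = Z.

As a check, the Euler characteristic is 4 − 6 + 4 = 2, which agrees with 1 − 0 + 1 = 2.

H_0 ≅ Z,  H_1 = 0,  H_2 ≅ Z.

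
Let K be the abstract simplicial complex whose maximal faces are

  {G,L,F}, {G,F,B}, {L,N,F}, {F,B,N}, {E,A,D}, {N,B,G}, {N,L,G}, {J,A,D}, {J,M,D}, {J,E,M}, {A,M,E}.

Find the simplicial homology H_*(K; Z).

We work with the vertex ordering A < B < D < E < F < G < J < L < M < N. The simplices of K, each written with vertices in increasing order, are:

  0-simplices (10): A, B, D, E, F, G, J, L, M, N
  1-simplices (19): AD, AE, AJ, AM, BF, BG, BN, DE, DJ, DM, EJ, EM, FG, FL, FN, GL, GN, JM, LN
  2-simplices (11): ADE, ADJ, AEM, BFG, BFN, BGN, DJM, EJM, FGL, FLN, GLN

so the chain groups are C_0 ≅ Z^10, C_1 ≅ Z^19, C_2 ≅ Z^11.

Boundary ∂_1: C_1 → C_0 sends each edge [p,q] (with p < q) to q − p. For instance
  ∂DE = E − D.
As a 10×19 matrix over Z this has rank 8, with invariant factors (1,1,1,1,1,1,1,1).

∂_2: C_2 → C_1 maps a triangle to the signed sum of its edges. For instance
  ∂GLN = LN − GN + GL,
  ∂BGN = GN − BN + BG.
As a 19×11 matrix over Z this has rank 10, with invariant factors (1,1,1,1,1,1,1,1,1,1).

Computing H_k = (kernel of ∂_k) / (image of ∂_{k+1}):

  H_0: rank C_0 − rank ∂_1 = 10 − 8 = 2, and the invariant factors of ∂_1 are all 1, so H_0 ≅ Z^2.
  H_1: rank ker ∂_1 − rank ∂_2 = (19 − 8) − 10 = 1, and the invariant factors of ∂_2 are all 1, so H_1 ≅ Z.
  H_2: rank ker ∂_2 − rank ∂_3 = (11 − 10) − 0 = 1, and there is no ∂_3, so H_2 ≅ Z.

As a check, the Euler characteristic is 10 − 19 + 11 = 2, which agrees with 2 − 1 + 1 = 2.
(K is a triangulation of the disjoint union of the Möbius band and the 2-sphere S^2.)

H_0 = Z^2,  H_1 = Z,  H_2 = Z.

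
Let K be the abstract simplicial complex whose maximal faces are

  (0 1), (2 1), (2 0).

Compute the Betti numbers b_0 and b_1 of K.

K has 3 vertices, 3 edges.
rank ∂_0 = 0, rank ∂_1 = 2 ⇒ b_0 = 3 − 0 − 2 = 1; all invariant factors of ∂_1 are 1 so no torsion. So H_0 = Z.
rank ∂_1 = 2, rank ∂_2 = 0 ⇒ b_1 = 3 − 2 − 0 = 1. So H_1 = Z.

b_0 = 1, b_1 = 1.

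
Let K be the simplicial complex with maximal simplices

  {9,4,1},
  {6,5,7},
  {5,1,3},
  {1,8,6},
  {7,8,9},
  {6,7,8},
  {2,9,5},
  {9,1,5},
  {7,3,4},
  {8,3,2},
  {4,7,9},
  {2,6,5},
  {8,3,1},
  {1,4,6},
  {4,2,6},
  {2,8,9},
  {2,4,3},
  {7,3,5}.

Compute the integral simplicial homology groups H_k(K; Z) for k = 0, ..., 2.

Order the vertices as 1 < 2 < 3 < 4 < 5 < 6 < 7 < 8 < 9. Listing each simplex with vertices in this order, K has dimension 2 with simplices:

  0-simplices (9): [1], [2], [3], [4], [5], [6], [7], [8], [9]
  1-simplices (27): (27 of them)
  2-simplices (18): [1,3,5], [1,3,8], [1,4,6], [1,4,9], [1,5,9], [1,6,8], [2,3,4], [2,3,8], [2,4,6], [2,5,6], [2,5,9], [2,8,9], [3,4,7], [3,5,7], [4,7,9], [5,6,7], [6,7,8], [7,8,9]

so the chain groups are C_0 ≅ Z^9, C_1 ≅ Z^27, C_2 ≅ Z^18.

Boundary ∂_1: C_1 → C_0 maps an edge to its endpoints' difference, ∂[p,q] = q − p. For instance
  ∂[5,7] = [7] − [5].
As a 9×27 matrix over Z this has rank 8, with invariant factors (1,1,1,1,1,1,1,1).

∂_2: C_2 → C_1 acts by ∂[p,q,r] = [q,r] − [p,r] + [p,q]. For instance
  ∂[3,5,7] = [5,7] − [3,7] + [3,5],
  ∂[2,4,6] = [4,6] − [2,6] + [2,4].
As a 27×18 matrix over Z this has rank 17, with invariant factors (1,1,1,1,1,1,1,1,1,1,1,1,1,1,1,1,1).

Computing H_k = (kernel of ∂_k) / (image of ∂_{k+1}):

  H_0: rank C_0 − rank ∂_1 = 9 − 8 = 1, and the invariant factors of ∂_1 are all 1, so H_0 = Z.
  H_1: rank ker ∂_1 − rank ∂_2 = (27 − 8) − 17 = 2, and the invariant factors of ∂_2 are all 1, so H_1 = Z^2.
  H_2: rank ker ∂_2 − rank ∂_3 = (18 − 17) − 0 = 1, and there is no ∂_3, so H_2 = Z.

As a check, the Euler characteristic is 9 − 27 + 18 = 0, which agrees with 1 − 2 + 1 = 0.

H_0 = Z,  H_1 = Z^2,  H_2 = Z.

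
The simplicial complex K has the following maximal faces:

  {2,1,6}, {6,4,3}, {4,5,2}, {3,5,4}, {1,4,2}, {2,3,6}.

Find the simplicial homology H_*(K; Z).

H_0 ≅ Z,  H_1 ≅ Z,  H_2 = 0.

We work with the vertex ordering 1 < 2 < 3 < 4 < 5 < 6. The simplices of K, each written with vertices in increasing order, are:

  0-simplices (6): [1], [2], [3], [4], [5], [6]
  1-simplices (12): [1,2], [1,4], [1,6], [2,3], [2,4], [2,5], [2,6], [3,4], [3,5], [3,6], [4,5], [4,6]
  2-simplices (6): [1,2,4], [1,2,6], [2,3,6], [2,4,5], [3,4,5], [3,4,6]

so the chain groups are C_0 ≅ Z^6, C_1 ≅ Z^12, C_2 ≅ Z^6.

∂_1: C_1 → C_0 is given by ∂[p,q] = [q] − [p]. For instance
  ∂[4,5] = [5] − [4].
This gives a 6×12 integer matrix of rank 5; reducing to Smith normal form yields diagonal entries (1,1,1,1,1).

∂_2: C_2 → C_1 maps a triangle to the signed sum of its edges. For instance
  ∂[1,2,6] = [2,6] − [1,6] + [1,2],
  ∂[2,3,6] = [3,6] − [2,6] + [2,3].
This gives a 12×6 integer matrix of rank 6; reducing to Smith normal form yields diagonal entries (1,1,1,1,1,1).

From H_k ≅ ker(∂_k) / im(∂_{k+1}) we obtain:

  H_0: rank C_0 − rank ∂_1 = 6 − 5 = 1, and the invariant factors of ∂_1 are all 1, so H_0 ≅ Z.
  H_1: rank ker ∂_1 − rank ∂_2 = (12 − 5) − 6 = 1, and the invariant factors of ∂_2 are all 1, so H_1 ≅ Z.
  H_2: rank ker ∂_2 − rank ∂_3 = (6 − 6) − 0 = 0, and there is no ∂_3, so H_2 ≅ 0.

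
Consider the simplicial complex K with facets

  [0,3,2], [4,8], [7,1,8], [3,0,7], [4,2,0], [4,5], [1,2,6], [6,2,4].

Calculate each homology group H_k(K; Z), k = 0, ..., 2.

H_0 ≅ Z,  H_1 ≅ Z^2,  H_2 = 0.

Order the vertices as 0 < 1 < 2 < 3 < 4 < 5 < 6 < 7 < 8. Listing each simplex with vertices in this order, K has dimension 2 with simplices:

  0-simplices (9): [0], [1], [2], [3], [4], [5], [6], [7], [8]
  1-simplices (16): [0,2], [0,3], [0,4], [0,7], [1,2], [1,6], [1,7], [1,8], [2,3], [2,4], [2,6], [3,7], [4,5], [4,6], [4,8], [7,8]
  2-simplices (6): [0,2,3], [0,2,4], [0,3,7], [1,2,6], [1,7,8], [2,4,6]

giving chain groups C_0 ≅ Z^9, C_1 ≅ Z^16, C_2 ≅ Z^6.

The boundary map ∂_1: C_1 → C_0 maps an edge to its endpoints' difference, ∂[p,q] = q − p. For instance
  ∂[2,6] = [6] − [2].
The resulting 9×16 matrix has rank 8, and its Smith normal form has invariant factors (1,1,1,1,1,1,1,1).

The boundary map ∂_2: C_2 → C_1 sends each 2-simplex [p,q,r] to [q,r] − [p,r] + [p,q]. For instance
  ∂[0,2,3] = [2,3] − [0,3] + [0,2],
  ∂[2,4,6] = [4,6] − [2,6] + [2,4].
This gives a 16×6 integer matrix of rank 6; reducing to Smith normal form yields diagonal entries (1,1,1,1,1,1).

Computing H_k = (kernel of ∂_k) / (image of ∂_{k+1}):

  H_0: rank C_0 − rank ∂_1 = 9 − 8 = 1, and the invariant factors of ∂_1 are all 1, so H_0 = Z.
  H_1: rank ker ∂_1 − rank ∂_2 = (16 − 8) − 6 = 2, and the invariant factors of ∂_2 are all 1, so H_1 = Z^2.
  H_2: rank ker ∂_2 − rank ∂_3 = (6 − 6) − 0 = 0, and there is no ∂_3, so H_2 = 0.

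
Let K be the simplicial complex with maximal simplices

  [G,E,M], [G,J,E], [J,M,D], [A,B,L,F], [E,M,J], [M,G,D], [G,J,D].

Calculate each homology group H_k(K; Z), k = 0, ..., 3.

K has 9 vertices, 15 edges, 10 triangles, 1 3-simplex.
rank ∂_0 = 0, rank ∂_1 = 7 ⇒ b_0 = 9 − 0 − 7 = 2; all invariant factors of ∂_1 are 1 so no torsion. So H_0 ≅ Z^2.
rank ∂_1 = 7, rank ∂_2 = 8 ⇒ b_1 = 15 − 7 − 8 = 0; all invariant factors of ∂_2 are 1 so no torsion. So H_1 ≅ 0.
rank ∂_2 = 8, rank ∂_3 = 1 ⇒ b_2 = 10 − 8 − 1 = 1; all invariant factors of ∂_3 are 1 so no torsion. So H_2 ≅ Z.
rank ∂_3 = 1, rank ∂_4 = 0 ⇒ b_3 = 1 − 1 − 0 = 0. So H_3 ≅ 0.

H_0 ≅ Z^2,  H_1 = 0,  H_2 ≅ Z,  H_3 = 0.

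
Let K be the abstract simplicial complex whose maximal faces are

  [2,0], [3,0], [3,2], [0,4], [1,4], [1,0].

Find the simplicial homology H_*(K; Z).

Take the total order 0 < 1 < 2 < 3 < 4 on the vertex set. Then K (dimension 1) consists of the simplices:

  0-simplices (5): [0], [1], [2], [3], [4]
  1-simplices (6): [0,1], [0,2], [0,3], [0,4], [1,4], [2,3]

giving chain groups C_0 ≅ Z^5, C_1 ≅ Z^6.

∂_1: C_1 → C_0 maps an edge to its endpoints' difference, ∂[p,q] = q − p.
As a 5×6 matrix over Z this has rank 4, with invariant factors (1,1,1,1).

Now H_k = ker ∂_k / im ∂_{k+1}, so:

  H_0: rank C_0 − rank ∂_1 = 5 − 4 = 1, and the invariant factors of ∂_1 are all 1, so H_0 = Z.
  H_1: rank ker ∂_1 − rank ∂_2 = (6 − 4) − 0 = 2, and there is no ∂_2, so H_1 = Z^2.

As a check, the Euler characteristic is 5 − 6 = -1, which agrees with 1 − 2 = -1.

H_0 = Z,  H_1 = Z^2.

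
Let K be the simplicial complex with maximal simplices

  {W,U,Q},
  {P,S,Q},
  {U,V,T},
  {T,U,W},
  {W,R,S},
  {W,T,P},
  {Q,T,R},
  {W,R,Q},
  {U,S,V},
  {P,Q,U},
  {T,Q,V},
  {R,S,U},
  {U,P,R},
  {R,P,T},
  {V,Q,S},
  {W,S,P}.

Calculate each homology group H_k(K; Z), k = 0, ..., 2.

Order the vertices as P < Q < R < S < T < U < V < W. Listing each simplex with vertices in this order, K has dimension 2 with simplices:

  0-simplices (8): P, Q, R, S, T, U, V, W
  1-simplices (24): PQ, PR, PS, PT, PU, PW, QR, QS, QT, QU, QV, QW, RS, RT, RU, RW, SU, SV, SW, TU, TV, TW, UV, UW
  2-simplices (16): PQS, PQU, PRT, PRU, PSW, PTW, QRT, QRW, QSV, QTV, QUW, RSU, RSW, SUV, TUV, TUW

so the chain groups are C_0 ≅ Z^8, C_1 ≅ Z^24, C_2 ≅ Z^16.

The boundary map ∂_1: C_1 → C_0 maps an edge to its endpoints' difference, ∂[p,q] = q − p. For instance
  ∂PT = T − P.
The 8×24 boundary matrix has rank 7 and Smith normal form diag(1,1,1,1,1,1,1).

Boundary ∂_2: C_2 → C_1 acts by ∂[p,q,r] = [q,r] − [p,r] + [p,q]. For instance
  ∂SUV = UV − SV + SU,
  ∂PSW = SW − PW + PS.
The 24×16 boundary matrix has rank 15 and Smith normal form diag(1,1,1,1,1,1,1,1,1,1,1,1,1,1,1).

Reading off H_k = ker ∂_k / im ∂_{k+1}:

  H_0: rank C_0 − rank ∂_1 = 8 − 7 = 1, and the invariant factors of ∂_1 are all 1, so H_0 = Z.
  H_1: rank ker ∂_1 − rank ∂_2 = (24 − 7) − 15 = 2, and the invariant factors of ∂_2 are all 1, so H_1 = Z^2.
  H_2: rank ker ∂_2 − rank ∂_3 = (16 − 15) − 0 = 1, and there is no ∂_3, so H_2 = Z.

(K is a triangulation of the torus T^2.)

H_0 ≅ Z,  H_1 ≅ Z^2,  H_2 ≅ Z.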